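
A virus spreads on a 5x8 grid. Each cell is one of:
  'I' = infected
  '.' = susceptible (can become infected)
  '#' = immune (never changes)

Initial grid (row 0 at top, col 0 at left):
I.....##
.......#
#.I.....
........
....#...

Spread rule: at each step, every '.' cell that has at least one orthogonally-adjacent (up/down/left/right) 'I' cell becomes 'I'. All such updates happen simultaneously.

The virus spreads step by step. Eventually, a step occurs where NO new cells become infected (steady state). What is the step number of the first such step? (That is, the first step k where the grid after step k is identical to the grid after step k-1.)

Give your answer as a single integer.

Answer: 8

Derivation:
Step 0 (initial): 2 infected
Step 1: +6 new -> 8 infected
Step 2: +7 new -> 15 infected
Step 3: +7 new -> 22 infected
Step 4: +5 new -> 27 infected
Step 5: +5 new -> 32 infected
Step 6: +2 new -> 34 infected
Step 7: +1 new -> 35 infected
Step 8: +0 new -> 35 infected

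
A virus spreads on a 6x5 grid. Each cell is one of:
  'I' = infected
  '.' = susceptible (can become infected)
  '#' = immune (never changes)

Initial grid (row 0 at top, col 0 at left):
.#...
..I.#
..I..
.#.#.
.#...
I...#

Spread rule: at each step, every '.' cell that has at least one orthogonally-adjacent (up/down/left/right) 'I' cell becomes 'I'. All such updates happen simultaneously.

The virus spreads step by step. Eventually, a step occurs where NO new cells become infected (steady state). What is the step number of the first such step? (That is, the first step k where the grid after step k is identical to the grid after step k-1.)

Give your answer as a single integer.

Step 0 (initial): 3 infected
Step 1: +8 new -> 11 infected
Step 2: +7 new -> 18 infected
Step 3: +5 new -> 23 infected
Step 4: +1 new -> 24 infected
Step 5: +0 new -> 24 infected

Answer: 5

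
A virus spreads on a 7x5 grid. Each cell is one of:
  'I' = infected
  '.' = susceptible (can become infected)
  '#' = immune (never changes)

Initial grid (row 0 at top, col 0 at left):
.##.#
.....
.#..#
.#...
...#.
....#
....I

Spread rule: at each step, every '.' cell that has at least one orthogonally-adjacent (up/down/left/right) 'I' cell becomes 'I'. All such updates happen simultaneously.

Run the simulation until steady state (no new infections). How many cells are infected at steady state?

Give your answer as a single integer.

Answer: 27

Derivation:
Step 0 (initial): 1 infected
Step 1: +1 new -> 2 infected
Step 2: +2 new -> 4 infected
Step 3: +2 new -> 6 infected
Step 4: +3 new -> 9 infected
Step 5: +3 new -> 12 infected
Step 6: +3 new -> 15 infected
Step 7: +4 new -> 19 infected
Step 8: +4 new -> 23 infected
Step 9: +3 new -> 26 infected
Step 10: +1 new -> 27 infected
Step 11: +0 new -> 27 infected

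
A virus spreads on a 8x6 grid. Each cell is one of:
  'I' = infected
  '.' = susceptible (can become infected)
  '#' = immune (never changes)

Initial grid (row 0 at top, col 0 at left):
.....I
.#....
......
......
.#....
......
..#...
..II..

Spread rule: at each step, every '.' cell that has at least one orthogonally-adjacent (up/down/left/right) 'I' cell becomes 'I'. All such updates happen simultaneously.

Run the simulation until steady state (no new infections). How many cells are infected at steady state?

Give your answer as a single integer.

Answer: 45

Derivation:
Step 0 (initial): 3 infected
Step 1: +5 new -> 8 infected
Step 2: +8 new -> 16 infected
Step 3: +10 new -> 26 infected
Step 4: +10 new -> 36 infected
Step 5: +4 new -> 40 infected
Step 6: +4 new -> 44 infected
Step 7: +1 new -> 45 infected
Step 8: +0 new -> 45 infected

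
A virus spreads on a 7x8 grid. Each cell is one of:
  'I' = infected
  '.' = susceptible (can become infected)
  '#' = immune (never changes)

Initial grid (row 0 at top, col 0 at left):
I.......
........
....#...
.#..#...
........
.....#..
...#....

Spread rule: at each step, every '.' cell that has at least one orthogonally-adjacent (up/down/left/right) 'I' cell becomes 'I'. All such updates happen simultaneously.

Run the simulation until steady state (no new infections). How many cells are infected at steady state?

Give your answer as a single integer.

Step 0 (initial): 1 infected
Step 1: +2 new -> 3 infected
Step 2: +3 new -> 6 infected
Step 3: +4 new -> 10 infected
Step 4: +4 new -> 14 infected
Step 5: +6 new -> 20 infected
Step 6: +6 new -> 26 infected
Step 7: +6 new -> 32 infected
Step 8: +6 new -> 38 infected
Step 9: +4 new -> 42 infected
Step 10: +3 new -> 45 infected
Step 11: +3 new -> 48 infected
Step 12: +2 new -> 50 infected
Step 13: +1 new -> 51 infected
Step 14: +0 new -> 51 infected

Answer: 51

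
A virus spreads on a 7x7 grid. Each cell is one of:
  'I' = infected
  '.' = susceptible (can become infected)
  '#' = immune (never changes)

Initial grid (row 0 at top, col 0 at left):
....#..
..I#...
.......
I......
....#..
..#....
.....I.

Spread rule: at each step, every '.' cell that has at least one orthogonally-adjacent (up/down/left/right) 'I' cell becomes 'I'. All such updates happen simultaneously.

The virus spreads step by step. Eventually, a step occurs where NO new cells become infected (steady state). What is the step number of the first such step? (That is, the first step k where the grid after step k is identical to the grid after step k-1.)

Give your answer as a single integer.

Step 0 (initial): 3 infected
Step 1: +9 new -> 12 infected
Step 2: +12 new -> 24 infected
Step 3: +10 new -> 34 infected
Step 4: +6 new -> 40 infected
Step 5: +2 new -> 42 infected
Step 6: +2 new -> 44 infected
Step 7: +1 new -> 45 infected
Step 8: +0 new -> 45 infected

Answer: 8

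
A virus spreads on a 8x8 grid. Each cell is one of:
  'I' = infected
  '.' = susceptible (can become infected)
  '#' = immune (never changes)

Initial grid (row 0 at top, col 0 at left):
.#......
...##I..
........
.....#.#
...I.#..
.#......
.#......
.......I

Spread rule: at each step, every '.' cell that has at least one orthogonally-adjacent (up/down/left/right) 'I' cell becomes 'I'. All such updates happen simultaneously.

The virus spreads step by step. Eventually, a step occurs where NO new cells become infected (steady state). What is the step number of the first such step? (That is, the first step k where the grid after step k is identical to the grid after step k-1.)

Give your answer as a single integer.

Answer: 8

Derivation:
Step 0 (initial): 3 infected
Step 1: +9 new -> 12 infected
Step 2: +15 new -> 27 infected
Step 3: +15 new -> 42 infected
Step 4: +7 new -> 49 infected
Step 5: +4 new -> 53 infected
Step 6: +2 new -> 55 infected
Step 7: +1 new -> 56 infected
Step 8: +0 new -> 56 infected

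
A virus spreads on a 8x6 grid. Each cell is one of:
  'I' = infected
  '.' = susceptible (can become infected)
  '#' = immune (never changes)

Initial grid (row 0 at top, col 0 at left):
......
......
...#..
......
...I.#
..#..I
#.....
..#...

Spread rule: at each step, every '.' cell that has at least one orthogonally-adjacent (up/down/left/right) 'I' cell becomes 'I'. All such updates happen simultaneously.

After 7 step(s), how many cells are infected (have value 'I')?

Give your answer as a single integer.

Answer: 43

Derivation:
Step 0 (initial): 2 infected
Step 1: +6 new -> 8 infected
Step 2: +6 new -> 14 infected
Step 3: +9 new -> 23 infected
Step 4: +7 new -> 30 infected
Step 5: +7 new -> 37 infected
Step 6: +5 new -> 42 infected
Step 7: +1 new -> 43 infected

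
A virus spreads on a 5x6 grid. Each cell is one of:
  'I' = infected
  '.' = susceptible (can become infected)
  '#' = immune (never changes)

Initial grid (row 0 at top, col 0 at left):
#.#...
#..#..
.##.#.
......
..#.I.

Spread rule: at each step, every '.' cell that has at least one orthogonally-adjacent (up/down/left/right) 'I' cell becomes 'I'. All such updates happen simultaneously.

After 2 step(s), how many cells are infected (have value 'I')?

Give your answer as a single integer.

Answer: 6

Derivation:
Step 0 (initial): 1 infected
Step 1: +3 new -> 4 infected
Step 2: +2 new -> 6 infected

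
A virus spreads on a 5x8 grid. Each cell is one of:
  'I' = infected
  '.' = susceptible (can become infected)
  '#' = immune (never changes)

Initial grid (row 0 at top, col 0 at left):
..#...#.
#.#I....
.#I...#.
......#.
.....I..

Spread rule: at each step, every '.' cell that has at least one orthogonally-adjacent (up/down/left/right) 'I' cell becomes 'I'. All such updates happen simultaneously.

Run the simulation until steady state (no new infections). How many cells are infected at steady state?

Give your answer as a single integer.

Answer: 30

Derivation:
Step 0 (initial): 3 infected
Step 1: +7 new -> 10 infected
Step 2: +10 new -> 20 infected
Step 3: +5 new -> 25 infected
Step 4: +4 new -> 29 infected
Step 5: +1 new -> 30 infected
Step 6: +0 new -> 30 infected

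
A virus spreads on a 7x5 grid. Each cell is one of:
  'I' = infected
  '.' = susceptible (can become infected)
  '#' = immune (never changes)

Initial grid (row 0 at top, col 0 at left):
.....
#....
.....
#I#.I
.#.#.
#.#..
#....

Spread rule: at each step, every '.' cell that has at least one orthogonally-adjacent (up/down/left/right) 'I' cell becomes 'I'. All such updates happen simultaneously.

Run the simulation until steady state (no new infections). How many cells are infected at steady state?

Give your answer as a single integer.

Step 0 (initial): 2 infected
Step 1: +4 new -> 6 infected
Step 2: +6 new -> 12 infected
Step 3: +6 new -> 18 infected
Step 4: +4 new -> 22 infected
Step 5: +1 new -> 23 infected
Step 6: +1 new -> 24 infected
Step 7: +1 new -> 25 infected
Step 8: +0 new -> 25 infected

Answer: 25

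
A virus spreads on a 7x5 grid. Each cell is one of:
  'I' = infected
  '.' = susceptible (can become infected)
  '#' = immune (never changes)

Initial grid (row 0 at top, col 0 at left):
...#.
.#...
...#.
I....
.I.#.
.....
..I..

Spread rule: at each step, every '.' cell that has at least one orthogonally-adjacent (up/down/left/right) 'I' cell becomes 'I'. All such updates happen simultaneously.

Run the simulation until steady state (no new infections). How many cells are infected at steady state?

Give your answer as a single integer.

Step 0 (initial): 3 infected
Step 1: +8 new -> 11 infected
Step 2: +7 new -> 18 infected
Step 3: +4 new -> 22 infected
Step 4: +4 new -> 26 infected
Step 5: +3 new -> 29 infected
Step 6: +1 new -> 30 infected
Step 7: +1 new -> 31 infected
Step 8: +0 new -> 31 infected

Answer: 31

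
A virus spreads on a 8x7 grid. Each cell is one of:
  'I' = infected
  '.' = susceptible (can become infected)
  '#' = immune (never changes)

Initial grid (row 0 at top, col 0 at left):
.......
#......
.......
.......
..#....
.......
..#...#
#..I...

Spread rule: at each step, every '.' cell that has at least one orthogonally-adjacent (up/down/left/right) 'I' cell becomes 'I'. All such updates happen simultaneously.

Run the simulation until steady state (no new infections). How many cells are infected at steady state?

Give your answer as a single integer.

Step 0 (initial): 1 infected
Step 1: +3 new -> 4 infected
Step 2: +4 new -> 8 infected
Step 3: +6 new -> 14 infected
Step 4: +5 new -> 19 infected
Step 5: +7 new -> 26 infected
Step 6: +7 new -> 33 infected
Step 7: +7 new -> 40 infected
Step 8: +6 new -> 46 infected
Step 9: +3 new -> 49 infected
Step 10: +2 new -> 51 infected
Step 11: +0 new -> 51 infected

Answer: 51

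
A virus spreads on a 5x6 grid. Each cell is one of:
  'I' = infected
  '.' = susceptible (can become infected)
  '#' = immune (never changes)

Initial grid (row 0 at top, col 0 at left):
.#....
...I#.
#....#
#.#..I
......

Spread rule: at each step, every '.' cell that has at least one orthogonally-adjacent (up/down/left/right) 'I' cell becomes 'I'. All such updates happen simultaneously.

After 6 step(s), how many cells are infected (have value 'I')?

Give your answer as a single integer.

Step 0 (initial): 2 infected
Step 1: +5 new -> 7 infected
Step 2: +7 new -> 14 infected
Step 3: +4 new -> 18 infected
Step 4: +4 new -> 22 infected
Step 5: +1 new -> 23 infected
Step 6: +1 new -> 24 infected

Answer: 24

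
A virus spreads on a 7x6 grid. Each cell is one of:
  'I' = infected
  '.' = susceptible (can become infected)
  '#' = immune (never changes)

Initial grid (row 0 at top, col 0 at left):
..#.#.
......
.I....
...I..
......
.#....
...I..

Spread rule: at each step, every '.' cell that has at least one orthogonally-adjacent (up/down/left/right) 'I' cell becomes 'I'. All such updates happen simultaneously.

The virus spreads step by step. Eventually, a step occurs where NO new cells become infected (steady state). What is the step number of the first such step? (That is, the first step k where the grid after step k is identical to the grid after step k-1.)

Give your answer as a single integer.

Step 0 (initial): 3 infected
Step 1: +11 new -> 14 infected
Step 2: +14 new -> 28 infected
Step 3: +8 new -> 36 infected
Step 4: +2 new -> 38 infected
Step 5: +1 new -> 39 infected
Step 6: +0 new -> 39 infected

Answer: 6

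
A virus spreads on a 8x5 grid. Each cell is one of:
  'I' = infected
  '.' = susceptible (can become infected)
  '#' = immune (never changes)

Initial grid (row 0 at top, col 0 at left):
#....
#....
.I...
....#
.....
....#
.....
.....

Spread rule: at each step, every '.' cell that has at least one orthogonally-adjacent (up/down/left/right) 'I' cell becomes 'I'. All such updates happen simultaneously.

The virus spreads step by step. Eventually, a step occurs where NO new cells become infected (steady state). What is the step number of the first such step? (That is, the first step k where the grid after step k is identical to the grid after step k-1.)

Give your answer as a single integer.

Step 0 (initial): 1 infected
Step 1: +4 new -> 5 infected
Step 2: +6 new -> 11 infected
Step 3: +7 new -> 18 infected
Step 4: +6 new -> 24 infected
Step 5: +6 new -> 30 infected
Step 6: +3 new -> 33 infected
Step 7: +2 new -> 35 infected
Step 8: +1 new -> 36 infected
Step 9: +0 new -> 36 infected

Answer: 9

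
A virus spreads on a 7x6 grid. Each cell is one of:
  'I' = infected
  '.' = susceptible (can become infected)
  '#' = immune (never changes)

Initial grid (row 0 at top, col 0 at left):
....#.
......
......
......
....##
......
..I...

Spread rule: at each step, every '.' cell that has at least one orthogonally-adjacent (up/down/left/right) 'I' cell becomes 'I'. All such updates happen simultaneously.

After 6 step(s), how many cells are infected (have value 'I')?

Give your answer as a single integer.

Answer: 31

Derivation:
Step 0 (initial): 1 infected
Step 1: +3 new -> 4 infected
Step 2: +5 new -> 9 infected
Step 3: +6 new -> 15 infected
Step 4: +5 new -> 20 infected
Step 5: +5 new -> 25 infected
Step 6: +6 new -> 31 infected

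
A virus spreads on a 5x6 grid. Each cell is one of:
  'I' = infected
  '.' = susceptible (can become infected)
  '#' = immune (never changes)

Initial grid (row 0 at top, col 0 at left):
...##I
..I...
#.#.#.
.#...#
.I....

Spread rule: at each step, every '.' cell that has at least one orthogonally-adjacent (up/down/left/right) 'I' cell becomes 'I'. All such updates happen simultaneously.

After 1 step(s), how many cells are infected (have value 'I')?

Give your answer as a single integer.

Answer: 9

Derivation:
Step 0 (initial): 3 infected
Step 1: +6 new -> 9 infected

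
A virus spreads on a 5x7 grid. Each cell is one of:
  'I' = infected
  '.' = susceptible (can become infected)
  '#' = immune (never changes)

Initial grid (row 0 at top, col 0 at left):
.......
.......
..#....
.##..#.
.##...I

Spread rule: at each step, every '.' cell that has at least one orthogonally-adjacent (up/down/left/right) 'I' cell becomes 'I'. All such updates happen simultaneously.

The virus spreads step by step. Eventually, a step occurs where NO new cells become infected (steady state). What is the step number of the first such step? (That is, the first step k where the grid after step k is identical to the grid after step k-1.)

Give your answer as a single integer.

Answer: 13

Derivation:
Step 0 (initial): 1 infected
Step 1: +2 new -> 3 infected
Step 2: +2 new -> 5 infected
Step 3: +4 new -> 9 infected
Step 4: +4 new -> 13 infected
Step 5: +3 new -> 16 infected
Step 6: +2 new -> 18 infected
Step 7: +2 new -> 20 infected
Step 8: +2 new -> 22 infected
Step 9: +3 new -> 25 infected
Step 10: +2 new -> 27 infected
Step 11: +1 new -> 28 infected
Step 12: +1 new -> 29 infected
Step 13: +0 new -> 29 infected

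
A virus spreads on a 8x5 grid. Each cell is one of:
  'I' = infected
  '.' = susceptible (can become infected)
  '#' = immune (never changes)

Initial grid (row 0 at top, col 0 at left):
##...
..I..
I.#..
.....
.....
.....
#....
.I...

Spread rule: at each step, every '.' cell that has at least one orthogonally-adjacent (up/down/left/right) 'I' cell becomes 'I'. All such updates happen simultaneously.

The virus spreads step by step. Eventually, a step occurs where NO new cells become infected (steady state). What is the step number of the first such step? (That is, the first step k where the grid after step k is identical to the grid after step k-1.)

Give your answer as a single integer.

Step 0 (initial): 3 infected
Step 1: +9 new -> 12 infected
Step 2: +8 new -> 20 infected
Step 3: +9 new -> 29 infected
Step 4: +5 new -> 34 infected
Step 5: +2 new -> 36 infected
Step 6: +0 new -> 36 infected

Answer: 6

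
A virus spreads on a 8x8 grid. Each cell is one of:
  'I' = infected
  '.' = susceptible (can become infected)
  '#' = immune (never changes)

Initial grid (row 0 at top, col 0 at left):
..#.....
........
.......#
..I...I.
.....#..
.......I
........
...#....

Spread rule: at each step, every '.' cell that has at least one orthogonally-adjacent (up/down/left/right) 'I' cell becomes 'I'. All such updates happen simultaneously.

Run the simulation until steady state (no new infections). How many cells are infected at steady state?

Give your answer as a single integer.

Answer: 60

Derivation:
Step 0 (initial): 3 infected
Step 1: +11 new -> 14 infected
Step 2: +13 new -> 27 infected
Step 3: +15 new -> 42 infected
Step 4: +12 new -> 54 infected
Step 5: +5 new -> 59 infected
Step 6: +1 new -> 60 infected
Step 7: +0 new -> 60 infected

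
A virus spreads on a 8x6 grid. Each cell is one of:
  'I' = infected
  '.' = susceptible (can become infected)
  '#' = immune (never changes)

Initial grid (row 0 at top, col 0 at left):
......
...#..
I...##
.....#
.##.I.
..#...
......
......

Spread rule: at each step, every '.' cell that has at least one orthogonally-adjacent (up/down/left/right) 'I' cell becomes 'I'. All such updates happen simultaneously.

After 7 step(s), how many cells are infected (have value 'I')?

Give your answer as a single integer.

Step 0 (initial): 2 infected
Step 1: +7 new -> 9 infected
Step 2: +9 new -> 18 infected
Step 3: +8 new -> 26 infected
Step 4: +6 new -> 32 infected
Step 5: +4 new -> 36 infected
Step 6: +2 new -> 38 infected
Step 7: +2 new -> 40 infected

Answer: 40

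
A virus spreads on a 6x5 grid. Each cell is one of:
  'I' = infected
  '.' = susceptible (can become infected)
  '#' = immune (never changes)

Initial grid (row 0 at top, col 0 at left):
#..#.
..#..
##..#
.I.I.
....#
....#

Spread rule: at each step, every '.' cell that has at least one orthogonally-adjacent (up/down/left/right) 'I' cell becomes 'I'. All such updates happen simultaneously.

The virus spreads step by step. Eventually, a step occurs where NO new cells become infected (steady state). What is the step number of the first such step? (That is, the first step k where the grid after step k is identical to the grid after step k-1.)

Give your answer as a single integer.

Answer: 5

Derivation:
Step 0 (initial): 2 infected
Step 1: +6 new -> 8 infected
Step 2: +6 new -> 14 infected
Step 3: +3 new -> 17 infected
Step 4: +1 new -> 18 infected
Step 5: +0 new -> 18 infected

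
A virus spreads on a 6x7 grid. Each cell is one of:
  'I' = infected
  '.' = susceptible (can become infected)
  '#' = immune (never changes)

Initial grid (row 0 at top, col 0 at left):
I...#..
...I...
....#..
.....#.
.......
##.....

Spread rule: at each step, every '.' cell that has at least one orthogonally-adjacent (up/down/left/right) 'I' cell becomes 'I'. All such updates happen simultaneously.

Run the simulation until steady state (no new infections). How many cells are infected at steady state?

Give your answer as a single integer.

Step 0 (initial): 2 infected
Step 1: +6 new -> 8 infected
Step 2: +6 new -> 14 infected
Step 3: +8 new -> 22 infected
Step 4: +7 new -> 29 infected
Step 5: +5 new -> 34 infected
Step 6: +2 new -> 36 infected
Step 7: +1 new -> 37 infected
Step 8: +0 new -> 37 infected

Answer: 37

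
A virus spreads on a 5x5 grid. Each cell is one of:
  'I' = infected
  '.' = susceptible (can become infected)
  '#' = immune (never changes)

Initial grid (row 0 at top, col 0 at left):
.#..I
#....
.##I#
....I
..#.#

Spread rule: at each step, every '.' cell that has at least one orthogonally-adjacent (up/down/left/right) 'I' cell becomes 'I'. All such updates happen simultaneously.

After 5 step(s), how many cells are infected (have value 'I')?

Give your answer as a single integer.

Step 0 (initial): 3 infected
Step 1: +4 new -> 7 infected
Step 2: +4 new -> 11 infected
Step 3: +2 new -> 13 infected
Step 4: +2 new -> 15 infected
Step 5: +2 new -> 17 infected

Answer: 17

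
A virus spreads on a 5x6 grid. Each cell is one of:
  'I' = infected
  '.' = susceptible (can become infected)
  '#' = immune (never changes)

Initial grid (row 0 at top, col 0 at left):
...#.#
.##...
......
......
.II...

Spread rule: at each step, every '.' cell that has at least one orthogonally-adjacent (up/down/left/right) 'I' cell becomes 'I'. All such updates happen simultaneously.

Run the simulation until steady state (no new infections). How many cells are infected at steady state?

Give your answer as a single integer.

Step 0 (initial): 2 infected
Step 1: +4 new -> 6 infected
Step 2: +5 new -> 11 infected
Step 3: +4 new -> 15 infected
Step 4: +4 new -> 19 infected
Step 5: +3 new -> 22 infected
Step 6: +3 new -> 25 infected
Step 7: +1 new -> 26 infected
Step 8: +0 new -> 26 infected

Answer: 26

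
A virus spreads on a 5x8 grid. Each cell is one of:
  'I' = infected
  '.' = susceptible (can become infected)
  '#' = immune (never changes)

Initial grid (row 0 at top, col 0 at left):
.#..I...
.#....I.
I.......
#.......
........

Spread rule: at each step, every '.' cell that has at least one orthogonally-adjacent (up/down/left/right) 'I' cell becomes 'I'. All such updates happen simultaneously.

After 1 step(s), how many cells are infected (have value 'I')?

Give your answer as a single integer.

Answer: 12

Derivation:
Step 0 (initial): 3 infected
Step 1: +9 new -> 12 infected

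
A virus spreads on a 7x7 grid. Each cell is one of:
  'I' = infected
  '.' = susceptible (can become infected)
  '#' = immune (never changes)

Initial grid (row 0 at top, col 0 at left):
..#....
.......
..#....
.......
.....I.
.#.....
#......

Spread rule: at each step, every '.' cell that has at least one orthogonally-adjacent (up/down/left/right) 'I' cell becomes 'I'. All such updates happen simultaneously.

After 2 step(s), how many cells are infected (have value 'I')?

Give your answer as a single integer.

Answer: 12

Derivation:
Step 0 (initial): 1 infected
Step 1: +4 new -> 5 infected
Step 2: +7 new -> 12 infected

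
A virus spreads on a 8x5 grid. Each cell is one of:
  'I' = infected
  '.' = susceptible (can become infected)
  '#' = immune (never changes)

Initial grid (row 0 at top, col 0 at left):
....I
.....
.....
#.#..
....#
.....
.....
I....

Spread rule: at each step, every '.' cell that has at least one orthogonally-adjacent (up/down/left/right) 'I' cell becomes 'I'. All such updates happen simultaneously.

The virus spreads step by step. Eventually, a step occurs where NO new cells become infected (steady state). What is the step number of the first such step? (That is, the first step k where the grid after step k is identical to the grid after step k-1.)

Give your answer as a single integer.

Step 0 (initial): 2 infected
Step 1: +4 new -> 6 infected
Step 2: +6 new -> 12 infected
Step 3: +8 new -> 20 infected
Step 4: +8 new -> 28 infected
Step 5: +7 new -> 35 infected
Step 6: +2 new -> 37 infected
Step 7: +0 new -> 37 infected

Answer: 7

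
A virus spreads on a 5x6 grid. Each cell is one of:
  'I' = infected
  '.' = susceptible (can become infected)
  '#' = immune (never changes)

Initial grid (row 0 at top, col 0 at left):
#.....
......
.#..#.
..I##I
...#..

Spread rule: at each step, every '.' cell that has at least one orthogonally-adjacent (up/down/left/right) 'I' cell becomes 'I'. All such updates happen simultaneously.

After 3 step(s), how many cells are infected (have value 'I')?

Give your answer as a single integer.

Answer: 20

Derivation:
Step 0 (initial): 2 infected
Step 1: +5 new -> 7 infected
Step 2: +6 new -> 13 infected
Step 3: +7 new -> 20 infected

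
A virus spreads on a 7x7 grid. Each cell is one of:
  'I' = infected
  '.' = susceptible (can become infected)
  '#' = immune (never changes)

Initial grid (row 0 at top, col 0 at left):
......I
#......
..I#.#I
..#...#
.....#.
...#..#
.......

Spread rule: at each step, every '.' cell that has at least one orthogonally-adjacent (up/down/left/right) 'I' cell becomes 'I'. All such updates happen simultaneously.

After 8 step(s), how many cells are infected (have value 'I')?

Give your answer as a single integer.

Step 0 (initial): 3 infected
Step 1: +4 new -> 7 infected
Step 2: +7 new -> 14 infected
Step 3: +5 new -> 19 infected
Step 4: +5 new -> 24 infected
Step 5: +5 new -> 29 infected
Step 6: +5 new -> 34 infected
Step 7: +2 new -> 36 infected
Step 8: +2 new -> 38 infected

Answer: 38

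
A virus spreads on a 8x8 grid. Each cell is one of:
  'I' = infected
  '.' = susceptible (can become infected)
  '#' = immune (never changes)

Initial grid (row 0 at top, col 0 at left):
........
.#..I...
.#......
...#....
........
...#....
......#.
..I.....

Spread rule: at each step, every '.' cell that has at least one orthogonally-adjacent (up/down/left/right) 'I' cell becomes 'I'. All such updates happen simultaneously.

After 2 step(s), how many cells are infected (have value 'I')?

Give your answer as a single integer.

Step 0 (initial): 2 infected
Step 1: +7 new -> 9 infected
Step 2: +12 new -> 21 infected

Answer: 21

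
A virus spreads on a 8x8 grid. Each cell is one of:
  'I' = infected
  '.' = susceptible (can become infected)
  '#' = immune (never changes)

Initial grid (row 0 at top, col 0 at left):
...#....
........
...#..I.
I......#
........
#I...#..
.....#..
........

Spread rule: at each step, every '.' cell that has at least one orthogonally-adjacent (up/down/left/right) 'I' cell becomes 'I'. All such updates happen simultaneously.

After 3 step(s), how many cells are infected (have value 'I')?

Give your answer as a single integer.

Step 0 (initial): 3 infected
Step 1: +10 new -> 13 infected
Step 2: +14 new -> 27 infected
Step 3: +16 new -> 43 infected

Answer: 43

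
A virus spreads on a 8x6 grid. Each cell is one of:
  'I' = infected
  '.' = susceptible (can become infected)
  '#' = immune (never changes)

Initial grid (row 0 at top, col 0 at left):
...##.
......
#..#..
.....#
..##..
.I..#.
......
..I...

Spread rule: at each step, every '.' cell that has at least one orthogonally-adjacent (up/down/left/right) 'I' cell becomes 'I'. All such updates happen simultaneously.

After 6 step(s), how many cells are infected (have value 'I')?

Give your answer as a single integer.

Answer: 36

Derivation:
Step 0 (initial): 2 infected
Step 1: +7 new -> 9 infected
Step 2: +7 new -> 16 infected
Step 3: +5 new -> 21 infected
Step 4: +4 new -> 25 infected
Step 5: +5 new -> 30 infected
Step 6: +6 new -> 36 infected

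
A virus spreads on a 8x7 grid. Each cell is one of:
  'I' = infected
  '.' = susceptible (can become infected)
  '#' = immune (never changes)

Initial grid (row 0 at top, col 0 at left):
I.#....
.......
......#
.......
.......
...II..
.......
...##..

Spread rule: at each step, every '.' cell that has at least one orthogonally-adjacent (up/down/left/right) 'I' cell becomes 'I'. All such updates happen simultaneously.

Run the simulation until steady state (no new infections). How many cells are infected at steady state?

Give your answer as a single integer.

Answer: 52

Derivation:
Step 0 (initial): 3 infected
Step 1: +8 new -> 11 infected
Step 2: +10 new -> 21 infected
Step 3: +14 new -> 35 infected
Step 4: +10 new -> 45 infected
Step 5: +4 new -> 49 infected
Step 6: +2 new -> 51 infected
Step 7: +1 new -> 52 infected
Step 8: +0 new -> 52 infected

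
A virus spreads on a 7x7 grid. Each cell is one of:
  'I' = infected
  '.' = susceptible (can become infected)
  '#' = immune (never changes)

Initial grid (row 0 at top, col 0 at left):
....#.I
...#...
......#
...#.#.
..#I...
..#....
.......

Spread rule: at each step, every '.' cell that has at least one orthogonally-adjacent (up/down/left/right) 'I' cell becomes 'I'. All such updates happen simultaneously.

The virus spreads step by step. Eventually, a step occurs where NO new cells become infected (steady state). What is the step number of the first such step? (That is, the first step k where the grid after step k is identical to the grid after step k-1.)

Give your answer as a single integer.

Step 0 (initial): 2 infected
Step 1: +4 new -> 6 infected
Step 2: +5 new -> 11 infected
Step 3: +7 new -> 18 infected
Step 4: +5 new -> 23 infected
Step 5: +4 new -> 27 infected
Step 6: +5 new -> 32 infected
Step 7: +5 new -> 37 infected
Step 8: +4 new -> 41 infected
Step 9: +1 new -> 42 infected
Step 10: +0 new -> 42 infected

Answer: 10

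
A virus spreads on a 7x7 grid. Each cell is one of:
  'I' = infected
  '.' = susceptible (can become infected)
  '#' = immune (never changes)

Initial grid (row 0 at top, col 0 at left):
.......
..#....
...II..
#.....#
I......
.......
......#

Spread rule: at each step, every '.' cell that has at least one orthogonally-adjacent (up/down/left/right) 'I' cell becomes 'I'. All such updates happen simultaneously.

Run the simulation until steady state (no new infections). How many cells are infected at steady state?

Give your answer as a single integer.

Answer: 45

Derivation:
Step 0 (initial): 3 infected
Step 1: +8 new -> 11 infected
Step 2: +13 new -> 24 infected
Step 3: +10 new -> 34 infected
Step 4: +8 new -> 42 infected
Step 5: +3 new -> 45 infected
Step 6: +0 new -> 45 infected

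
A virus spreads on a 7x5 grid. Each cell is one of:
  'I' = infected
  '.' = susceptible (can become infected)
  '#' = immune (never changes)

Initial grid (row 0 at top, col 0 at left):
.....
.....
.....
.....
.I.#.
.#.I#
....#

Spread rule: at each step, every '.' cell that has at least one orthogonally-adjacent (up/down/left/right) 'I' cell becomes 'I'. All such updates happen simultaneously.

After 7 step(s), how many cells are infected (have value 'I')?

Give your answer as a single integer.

Step 0 (initial): 2 infected
Step 1: +5 new -> 7 infected
Step 2: +5 new -> 12 infected
Step 3: +6 new -> 18 infected
Step 4: +5 new -> 23 infected
Step 5: +5 new -> 28 infected
Step 6: +2 new -> 30 infected
Step 7: +1 new -> 31 infected

Answer: 31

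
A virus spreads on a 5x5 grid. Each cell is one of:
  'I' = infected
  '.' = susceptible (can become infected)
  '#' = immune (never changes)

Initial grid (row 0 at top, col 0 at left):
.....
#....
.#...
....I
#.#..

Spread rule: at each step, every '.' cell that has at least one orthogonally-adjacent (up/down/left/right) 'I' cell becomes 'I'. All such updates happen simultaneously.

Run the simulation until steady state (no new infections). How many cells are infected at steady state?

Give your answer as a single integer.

Answer: 21

Derivation:
Step 0 (initial): 1 infected
Step 1: +3 new -> 4 infected
Step 2: +4 new -> 8 infected
Step 3: +4 new -> 12 infected
Step 4: +4 new -> 16 infected
Step 5: +3 new -> 19 infected
Step 6: +1 new -> 20 infected
Step 7: +1 new -> 21 infected
Step 8: +0 new -> 21 infected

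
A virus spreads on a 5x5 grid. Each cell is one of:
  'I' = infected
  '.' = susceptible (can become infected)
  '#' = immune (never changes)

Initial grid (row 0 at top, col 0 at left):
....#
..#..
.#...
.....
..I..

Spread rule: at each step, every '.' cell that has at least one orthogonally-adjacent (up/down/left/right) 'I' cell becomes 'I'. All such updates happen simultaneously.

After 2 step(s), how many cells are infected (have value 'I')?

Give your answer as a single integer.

Answer: 9

Derivation:
Step 0 (initial): 1 infected
Step 1: +3 new -> 4 infected
Step 2: +5 new -> 9 infected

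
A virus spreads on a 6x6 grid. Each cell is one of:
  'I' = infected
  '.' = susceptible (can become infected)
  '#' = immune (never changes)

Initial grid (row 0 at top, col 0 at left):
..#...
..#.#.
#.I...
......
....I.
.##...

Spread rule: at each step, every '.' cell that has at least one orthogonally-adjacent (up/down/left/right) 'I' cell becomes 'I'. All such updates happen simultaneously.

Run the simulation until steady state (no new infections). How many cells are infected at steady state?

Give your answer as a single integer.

Answer: 30

Derivation:
Step 0 (initial): 2 infected
Step 1: +7 new -> 9 infected
Step 2: +9 new -> 18 infected
Step 3: +6 new -> 24 infected
Step 4: +4 new -> 28 infected
Step 5: +2 new -> 30 infected
Step 6: +0 new -> 30 infected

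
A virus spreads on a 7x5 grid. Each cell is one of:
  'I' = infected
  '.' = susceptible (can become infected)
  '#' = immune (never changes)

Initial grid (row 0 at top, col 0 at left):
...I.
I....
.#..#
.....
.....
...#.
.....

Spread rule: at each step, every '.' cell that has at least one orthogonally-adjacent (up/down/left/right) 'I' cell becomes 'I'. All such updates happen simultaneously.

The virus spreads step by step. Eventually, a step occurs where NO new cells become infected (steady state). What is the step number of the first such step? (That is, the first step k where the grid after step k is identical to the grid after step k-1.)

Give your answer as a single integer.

Step 0 (initial): 2 infected
Step 1: +6 new -> 8 infected
Step 2: +5 new -> 13 infected
Step 3: +4 new -> 17 infected
Step 4: +5 new -> 22 infected
Step 5: +4 new -> 26 infected
Step 6: +3 new -> 29 infected
Step 7: +2 new -> 31 infected
Step 8: +1 new -> 32 infected
Step 9: +0 new -> 32 infected

Answer: 9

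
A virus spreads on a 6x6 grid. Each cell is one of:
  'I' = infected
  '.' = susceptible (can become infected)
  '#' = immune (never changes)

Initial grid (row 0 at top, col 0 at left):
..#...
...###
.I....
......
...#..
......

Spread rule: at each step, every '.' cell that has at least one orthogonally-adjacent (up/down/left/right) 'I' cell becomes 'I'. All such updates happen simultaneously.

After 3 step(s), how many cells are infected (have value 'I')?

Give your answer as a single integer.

Answer: 18

Derivation:
Step 0 (initial): 1 infected
Step 1: +4 new -> 5 infected
Step 2: +7 new -> 12 infected
Step 3: +6 new -> 18 infected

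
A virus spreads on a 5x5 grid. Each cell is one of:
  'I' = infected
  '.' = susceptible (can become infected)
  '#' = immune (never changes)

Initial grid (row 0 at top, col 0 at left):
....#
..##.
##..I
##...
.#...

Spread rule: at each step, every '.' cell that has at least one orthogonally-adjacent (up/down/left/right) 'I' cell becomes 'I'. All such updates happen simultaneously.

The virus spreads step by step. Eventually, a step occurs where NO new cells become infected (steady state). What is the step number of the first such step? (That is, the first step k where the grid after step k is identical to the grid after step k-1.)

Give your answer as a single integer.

Step 0 (initial): 1 infected
Step 1: +3 new -> 4 infected
Step 2: +3 new -> 7 infected
Step 3: +2 new -> 9 infected
Step 4: +1 new -> 10 infected
Step 5: +0 new -> 10 infected

Answer: 5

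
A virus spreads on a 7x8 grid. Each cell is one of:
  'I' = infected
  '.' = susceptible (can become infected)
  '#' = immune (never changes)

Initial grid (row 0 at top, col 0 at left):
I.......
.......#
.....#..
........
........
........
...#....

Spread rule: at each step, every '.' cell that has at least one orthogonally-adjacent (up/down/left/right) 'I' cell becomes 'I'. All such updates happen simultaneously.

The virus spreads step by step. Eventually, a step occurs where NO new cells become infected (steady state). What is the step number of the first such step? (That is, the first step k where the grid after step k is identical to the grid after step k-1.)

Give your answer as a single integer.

Answer: 14

Derivation:
Step 0 (initial): 1 infected
Step 1: +2 new -> 3 infected
Step 2: +3 new -> 6 infected
Step 3: +4 new -> 10 infected
Step 4: +5 new -> 15 infected
Step 5: +6 new -> 21 infected
Step 6: +7 new -> 28 infected
Step 7: +6 new -> 34 infected
Step 8: +5 new -> 39 infected
Step 9: +4 new -> 43 infected
Step 10: +4 new -> 47 infected
Step 11: +3 new -> 50 infected
Step 12: +2 new -> 52 infected
Step 13: +1 new -> 53 infected
Step 14: +0 new -> 53 infected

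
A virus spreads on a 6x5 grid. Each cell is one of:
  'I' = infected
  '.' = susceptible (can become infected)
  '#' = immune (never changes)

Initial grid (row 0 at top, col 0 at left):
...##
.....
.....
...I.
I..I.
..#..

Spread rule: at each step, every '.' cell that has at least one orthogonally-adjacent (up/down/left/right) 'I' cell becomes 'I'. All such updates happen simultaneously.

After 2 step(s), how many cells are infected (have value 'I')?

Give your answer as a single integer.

Step 0 (initial): 3 infected
Step 1: +9 new -> 12 infected
Step 2: +7 new -> 19 infected

Answer: 19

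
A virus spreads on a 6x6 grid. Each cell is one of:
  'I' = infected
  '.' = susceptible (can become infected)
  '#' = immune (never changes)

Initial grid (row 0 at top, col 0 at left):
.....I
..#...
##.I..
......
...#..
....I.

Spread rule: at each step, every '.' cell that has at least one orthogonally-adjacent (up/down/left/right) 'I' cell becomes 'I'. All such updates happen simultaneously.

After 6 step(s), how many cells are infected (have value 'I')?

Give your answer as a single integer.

Answer: 32

Derivation:
Step 0 (initial): 3 infected
Step 1: +9 new -> 12 infected
Step 2: +7 new -> 19 infected
Step 3: +5 new -> 24 infected
Step 4: +4 new -> 28 infected
Step 5: +3 new -> 31 infected
Step 6: +1 new -> 32 infected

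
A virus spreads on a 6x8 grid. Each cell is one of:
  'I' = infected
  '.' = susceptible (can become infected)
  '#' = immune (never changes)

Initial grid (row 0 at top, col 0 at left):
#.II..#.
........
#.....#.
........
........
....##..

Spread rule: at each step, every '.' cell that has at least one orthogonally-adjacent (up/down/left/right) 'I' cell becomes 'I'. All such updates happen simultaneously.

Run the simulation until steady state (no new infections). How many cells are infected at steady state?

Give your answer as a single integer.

Step 0 (initial): 2 infected
Step 1: +4 new -> 6 infected
Step 2: +5 new -> 11 infected
Step 3: +6 new -> 17 infected
Step 4: +6 new -> 23 infected
Step 5: +7 new -> 30 infected
Step 6: +6 new -> 36 infected
Step 7: +3 new -> 39 infected
Step 8: +2 new -> 41 infected
Step 9: +1 new -> 42 infected
Step 10: +0 new -> 42 infected

Answer: 42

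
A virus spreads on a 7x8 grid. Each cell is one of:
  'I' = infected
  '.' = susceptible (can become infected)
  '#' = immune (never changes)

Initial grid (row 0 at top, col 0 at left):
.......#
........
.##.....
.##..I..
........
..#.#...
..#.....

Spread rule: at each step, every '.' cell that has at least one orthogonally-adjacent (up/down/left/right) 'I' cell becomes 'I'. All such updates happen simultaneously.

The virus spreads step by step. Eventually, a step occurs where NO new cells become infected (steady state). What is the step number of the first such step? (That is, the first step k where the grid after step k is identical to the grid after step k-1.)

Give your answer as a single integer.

Step 0 (initial): 1 infected
Step 1: +4 new -> 5 infected
Step 2: +8 new -> 13 infected
Step 3: +9 new -> 22 infected
Step 4: +9 new -> 31 infected
Step 5: +5 new -> 36 infected
Step 6: +4 new -> 40 infected
Step 7: +5 new -> 45 infected
Step 8: +3 new -> 48 infected
Step 9: +0 new -> 48 infected

Answer: 9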